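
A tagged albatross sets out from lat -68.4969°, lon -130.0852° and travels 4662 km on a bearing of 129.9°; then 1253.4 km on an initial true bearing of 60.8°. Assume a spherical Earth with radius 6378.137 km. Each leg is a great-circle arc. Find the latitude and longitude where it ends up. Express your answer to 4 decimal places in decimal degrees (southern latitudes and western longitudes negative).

Apply the spherical direct solution leg by leg, carrying full precision between legs.
Leg 1: from (-68.4969°, -130.0852°), δ = 4662/6378.137 = 0.730934 rad, θ = 129.9° → φ = -58.1779°, λ = -26.3172°.
Leg 2: from (-58.1779°, -26.3172°), δ = 1253.4/6378.137 = 0.196515 rad, θ = 60.8° → φ = -51.5461°, λ = -10.4105°.

latitude -51.5461°, longitude -10.4105°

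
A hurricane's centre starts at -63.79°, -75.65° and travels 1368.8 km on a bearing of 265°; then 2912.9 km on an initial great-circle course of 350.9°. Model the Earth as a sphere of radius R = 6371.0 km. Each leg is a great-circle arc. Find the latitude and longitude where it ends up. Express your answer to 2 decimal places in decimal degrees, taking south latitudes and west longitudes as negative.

latitude -36.21°, longitude -107.73°

Apply the spherical direct solution leg by leg, carrying full precision between legs.
Leg 1: from (-63.79°, -75.65°), δ = 1368.8/6371 = 0.214849 rad, θ = 265° → φ = -62.22°, λ = -102.76°.
Leg 2: from (-62.22°, -102.76°), δ = 2912.9/6371 = 0.457212 rad, θ = 350.9° → φ = -36.21°, λ = -107.73°.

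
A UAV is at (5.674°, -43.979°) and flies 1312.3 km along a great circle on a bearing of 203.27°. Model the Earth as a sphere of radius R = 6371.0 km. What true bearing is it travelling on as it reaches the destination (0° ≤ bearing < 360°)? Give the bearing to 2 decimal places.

The arc subtends δ = 1312.3/6371 = 0.205980 rad at the centre.
With φ₁ = 5.674° = 0.099030 rad and θ = 203.27° = 3.547731 rad:
Applying the spherical law of cosines for sides, sin φ₂ = sin φ₁ cos δ + cos φ₁ sin δ cos θ = -0.090190, so φ₂ = -5.175°.
For the longitude increment, Δλ = atan2( sin θ sin δ cos φ₁, cos δ − sin φ₁ sin φ₂ ) = atan2(-0.080405, 0.987778) = -4.654°.
Hence λ₂ = -43.979° + -4.654° = -48.633°.
The forward bearing on arrival equals the back-azimuth from the destination plus 180°.
Back-azimuth from P₂ (-5.17°, -48.63°) to P₁ (5.67°, -43.98°), with Δλ' = λ₁ − λ₂ = 4.65°: atan2( sin Δλ' cos φ₁ , cos φ₂ sin φ₁ − sin φ₂ cos φ₁ cos Δλ' ) = 23.25°.
Final bearing = (23.25° + 180°) mod 360° = 203.25°.

final bearing 203.25°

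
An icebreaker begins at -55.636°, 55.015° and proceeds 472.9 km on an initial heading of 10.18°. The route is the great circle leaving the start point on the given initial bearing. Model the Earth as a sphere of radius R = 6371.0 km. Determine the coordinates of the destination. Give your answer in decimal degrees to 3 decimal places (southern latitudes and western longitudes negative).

δ = 472.9/6371 = 0.074227 rad (4.2529°).
Start latitude φ₁ = -0.971031 rad; initial bearing θ = 0.177675 rad.
sin φ₂ = sin φ₁ cos δ + cos φ₁ sin δ cos θ = (-0.825468)(0.997246) + (0.564448)(0.074159)(0.984257) = -0.781995
φ₂ = asin(-0.781995) = -0.897861 rad = -51.444°.
Then Δλ = atan2(0.007398, 0.351734) = 0.021030 rad, from sin θ sin δ cos φ₁ over cos δ − sin φ₁ sin φ₂.
λ₂ = λ₁ + Δλ = 56.220°.

latitude -51.444°, longitude 56.220°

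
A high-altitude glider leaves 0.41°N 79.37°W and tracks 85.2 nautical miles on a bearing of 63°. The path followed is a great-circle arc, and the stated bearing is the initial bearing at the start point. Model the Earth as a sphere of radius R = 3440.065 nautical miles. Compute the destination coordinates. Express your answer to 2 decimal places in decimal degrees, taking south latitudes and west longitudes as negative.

latitude 1.05°, longitude -78.11°

Central angle δ = d/R = 0.024767 rad.
Start latitude φ₁ = 0.007156 rad; initial bearing θ = 1.099557 rad.
Applying the spherical law of cosines for sides, sin φ₂ = sin φ₁ cos δ + cos φ₁ sin δ cos θ = 0.018396, so φ₂ = 1.05°.
Δλ = atan2( sin θ sin δ cos φ₁ , cos δ − sin φ₁ sin φ₂ ) = atan2(0.022065, 0.999562) = 0.022071 rad = 1.26°.
λ₂ = -79.37° + 1.26° = -78.11°.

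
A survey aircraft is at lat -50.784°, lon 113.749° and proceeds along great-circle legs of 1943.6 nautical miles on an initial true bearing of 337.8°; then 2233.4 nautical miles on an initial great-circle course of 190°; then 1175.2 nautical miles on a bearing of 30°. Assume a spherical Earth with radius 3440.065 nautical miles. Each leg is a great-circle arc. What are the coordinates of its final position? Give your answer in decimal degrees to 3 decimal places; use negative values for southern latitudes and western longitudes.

Apply the spherical direct solution leg by leg, carrying full precision between legs.
Leg 1: from (-50.784°, 113.749°), δ = 1943.6/3440.065 = 0.564989 rad, θ = 337.8° → φ = -19.935°, λ = 101.322°.
Leg 2: from (-19.935°, 101.322°), δ = 2233.4/3440.065 = 0.649232 rad, θ = 190° → φ = -56.232°, λ = 90.435°.
Leg 3: from (-56.232°, 90.435°), δ = 1175.2/3440.065 = 0.341621 rad, θ = 30° → φ = -38.462°, λ = 102.787°.

latitude -38.462°, longitude 102.787°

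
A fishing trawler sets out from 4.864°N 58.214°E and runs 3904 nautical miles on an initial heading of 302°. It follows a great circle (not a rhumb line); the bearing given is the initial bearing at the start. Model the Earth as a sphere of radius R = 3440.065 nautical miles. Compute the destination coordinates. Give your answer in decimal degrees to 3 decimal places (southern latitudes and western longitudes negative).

The arc subtends δ = 3904/3440.065 = 1.134862 rad at the centre.
Converting: φ₁ = 0.084893 rad, θ = 5.270894 rad.
sin φ₂ = sin φ₁ cos δ + cos φ₁ sin δ cos θ = (0.084791)(0.422257) + (0.996399)(0.906476)(0.529919) = 0.514433
φ₂ = asin(0.514433) = 0.540346 rad = 30.960°.
For the longitude increment, Δλ = atan2( sin θ sin δ cos φ₁, cos δ − sin φ₁ sin φ₂ ) = atan2(-0.765967, 0.378638) = -63.696°.
λ₂ = 58.214° + -63.696° = -5.482°.

latitude 30.960°, longitude -5.482°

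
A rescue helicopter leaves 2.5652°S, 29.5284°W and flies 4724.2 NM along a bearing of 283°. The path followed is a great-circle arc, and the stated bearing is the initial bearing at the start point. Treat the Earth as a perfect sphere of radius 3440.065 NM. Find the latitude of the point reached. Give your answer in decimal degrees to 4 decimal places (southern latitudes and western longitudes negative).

δ = 4724.2/3440.065 = 1.373288 rad (78.6836°).
Converting: φ₁ = -0.044771 rad, θ = 4.939282 rad.
sin φ₂ = sin φ₁ cos δ + cos φ₁ sin δ cos θ = (-0.044756)(0.196227) + (0.998998)(0.980559)(0.224951) = 0.211574
φ₂ = asin(0.211574) = 0.213185 rad = 12.2146°.
Then Δλ = atan2(-0.954470, 0.205696) = -1.358535 rad, from sin θ sin δ cos φ₁ over cos δ − sin φ₁ sin φ₂.
λ₂ = -29.5284° + -77.8383° = -107.3667°.

latitude 12.2146°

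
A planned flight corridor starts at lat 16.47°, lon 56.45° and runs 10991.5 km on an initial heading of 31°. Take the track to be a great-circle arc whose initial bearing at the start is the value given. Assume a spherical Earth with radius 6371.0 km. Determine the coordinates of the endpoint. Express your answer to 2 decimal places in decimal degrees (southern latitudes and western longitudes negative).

latitude 50.23°, longitude -176.25°

Angular distance δ = d/R = 10991.5 / 6371 = 1.725239 rad.
Start latitude φ₁ = 0.287456 rad; initial bearing θ = 0.541052 rad.
Destination latitude: φ₂ = arcsin( sin φ₁ cos δ + cos φ₁ sin δ cos θ ) = arcsin(0.768600) = 50.23°.
Δλ = atan2( sin θ sin δ cos φ₁ , cos δ − sin φ₁ sin φ₂ ) = atan2(0.488026, -0.371738) = 2.221754 rad = 127.30°.
λ₂ = 56.45° + 127.30° = 183.75°, normalized to (−180°, 180°] → -176.25°.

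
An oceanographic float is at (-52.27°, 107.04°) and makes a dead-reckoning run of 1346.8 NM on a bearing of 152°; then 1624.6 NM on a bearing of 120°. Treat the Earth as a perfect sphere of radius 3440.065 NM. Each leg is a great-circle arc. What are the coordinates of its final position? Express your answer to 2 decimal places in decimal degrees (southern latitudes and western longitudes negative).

Apply the spherical direct solution leg by leg, carrying full precision between legs.
Leg 1: from (-52.27°, 107.04°), δ = 1346.8/3440.065 = 0.391504 rad, θ = 152° → φ = -69.59°, λ = 137.95°.
Leg 2: from (-69.59°, 137.95°), δ = 1624.6/3440.065 = 0.472259 rad, θ = 120° → φ = -66.06°, λ = -145.93°.

latitude -66.06°, longitude -145.93°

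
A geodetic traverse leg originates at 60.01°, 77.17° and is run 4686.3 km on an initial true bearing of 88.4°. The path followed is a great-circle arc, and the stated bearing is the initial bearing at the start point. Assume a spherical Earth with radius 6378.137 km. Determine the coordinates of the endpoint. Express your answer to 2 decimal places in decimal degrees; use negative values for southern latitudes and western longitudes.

latitude 40.69°, longitude 139.28°

δ = 4686.3/6378.137 = 0.734744 rad (42.0977°).
Start latitude φ₁ = 1.047372 rad; initial bearing θ = 1.542871 rad.
sin φ₂ = sin φ₁ cos δ + cos φ₁ sin δ cos θ = (0.866113)(0.742002) + (0.499849)(0.670397)(0.027922) = 0.652014
φ₂ = asin(0.652014) = 0.710238 rad = 40.69°.
For the longitude increment, Δλ = atan2( sin θ sin δ cos φ₁, cos δ − sin φ₁ sin φ₂ ) = atan2(0.334967, 0.177285) = 62.11°.
Hence λ₂ = 77.17° + 62.11° = 139.28°.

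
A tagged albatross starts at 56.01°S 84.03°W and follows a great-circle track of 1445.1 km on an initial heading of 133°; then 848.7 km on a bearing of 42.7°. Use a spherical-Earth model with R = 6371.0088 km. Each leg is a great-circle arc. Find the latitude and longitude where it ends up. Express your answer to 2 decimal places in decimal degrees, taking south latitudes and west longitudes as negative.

latitude -57.34°, longitude -52.92°

Apply the spherical direct solution leg by leg, carrying full precision between legs.
Leg 1: from (-56.01°, -84.03°), δ = 1445.1/6371.0088 = 0.226824 rad, θ = 133° → φ = -63.33°, λ = -62.53°.
Leg 2: from (-63.33°, -62.53°), δ = 848.7/6371.0088 = 0.133213 rad, θ = 42.7° → φ = -57.34°, λ = -52.92°.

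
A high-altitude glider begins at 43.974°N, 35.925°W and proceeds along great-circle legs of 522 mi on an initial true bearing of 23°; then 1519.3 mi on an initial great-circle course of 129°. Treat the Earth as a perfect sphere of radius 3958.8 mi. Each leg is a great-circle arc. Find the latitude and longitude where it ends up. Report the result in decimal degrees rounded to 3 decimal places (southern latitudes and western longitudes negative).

Apply the spherical direct solution leg by leg, carrying full precision between legs.
Leg 1: from (43.974°, -35.925°), δ = 522/3958.8 = 0.131858 rad, θ = 23° → φ = 50.841°, λ = -31.259°.
Leg 2: from (50.841°, -31.259°), δ = 1519.3/3958.8 = 0.383778 rad, θ = 129° → φ = 34.764°, λ = -10.514°.

latitude 34.764°, longitude -10.514°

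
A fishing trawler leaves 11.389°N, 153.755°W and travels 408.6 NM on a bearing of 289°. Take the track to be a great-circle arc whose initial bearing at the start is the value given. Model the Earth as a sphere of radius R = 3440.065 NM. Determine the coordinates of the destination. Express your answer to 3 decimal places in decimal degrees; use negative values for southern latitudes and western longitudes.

Angular distance δ = d/R = 408.6 / 3440.065 = 0.118777 rad.
Converting: φ₁ = 0.198776 rad, θ = 5.044002 rad.
Applying the spherical law of cosines for sides, sin φ₂ = sin φ₁ cos δ + cos φ₁ sin δ cos θ = 0.233897, so φ₂ = 13.527°.
For the longitude increment, Δλ = atan2( sin θ sin δ cos φ₁, cos δ − sin φ₁ sin φ₂ ) = atan2(-0.109836, 0.946767) = -6.617°.
Hence λ₂ = -153.755° + -6.617° = -160.372°.

latitude 13.527°, longitude -160.372°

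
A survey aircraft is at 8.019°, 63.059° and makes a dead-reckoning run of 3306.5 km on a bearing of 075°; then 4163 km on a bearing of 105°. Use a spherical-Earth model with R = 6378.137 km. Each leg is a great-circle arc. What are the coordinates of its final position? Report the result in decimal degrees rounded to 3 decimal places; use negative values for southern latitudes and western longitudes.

Apply the spherical direct solution leg by leg, carrying full precision between legs.
Leg 1: from (8.019°, 63.059°), δ = 3306.5/6378.137 = 0.518412 rad, θ = 75° → φ = 14.369°, λ = 92.668°.
Leg 2: from (14.369°, 92.668°), δ = 4163/6378.137 = 0.652698 rad, θ = 105° → φ = 2.572°, λ = 128.628°.

latitude 2.572°, longitude 128.628°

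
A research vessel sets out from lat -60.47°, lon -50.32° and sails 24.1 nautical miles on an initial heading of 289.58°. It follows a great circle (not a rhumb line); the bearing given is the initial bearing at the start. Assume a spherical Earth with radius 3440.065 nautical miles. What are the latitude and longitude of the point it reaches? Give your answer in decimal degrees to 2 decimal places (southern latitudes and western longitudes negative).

δ = 24.1/3440.065 = 0.007006 rad (0.4014°).
With φ₁ = -60.47° = -1.055401 rad and θ = 289.58° = 5.054124 rad:
Destination latitude: φ₂ = arcsin( sin φ₁ cos δ + cos φ₁ sin δ cos θ ) = arcsin(-0.868919) = -60.33°.
For the longitude increment, Δλ = atan2( sin θ sin δ cos φ₁, cos δ − sin φ₁ sin φ₂ ) = atan2(-0.003253, 0.243931) = -0.76°.
Hence λ₂ = -50.32° + -0.76° = -51.08°.

latitude -60.33°, longitude -51.08°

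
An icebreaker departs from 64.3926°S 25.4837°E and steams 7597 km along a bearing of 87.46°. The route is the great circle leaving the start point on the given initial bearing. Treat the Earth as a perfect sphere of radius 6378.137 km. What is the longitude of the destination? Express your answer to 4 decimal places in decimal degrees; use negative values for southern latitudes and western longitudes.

The arc subtends δ = 7597/6378.137 = 1.191100 rad at the centre.
Start latitude φ₁ = -1.123863 rad; initial bearing θ = 1.526465 rad.
sin φ₂ = sin φ₁ cos δ + cos φ₁ sin δ cos θ = (-0.901777)(0.370638) + (0.432202)(0.928777)(0.044317) = -0.316443
φ₂ = asin(-0.316443) = -0.321978 rad = -18.4480°.
Δλ = atan2( sin θ sin δ cos φ₁ , cos δ − sin φ₁ sin φ₂ ) = atan2(0.401025, 0.085277) = 1.361270 rad = 77.9950°.
λ₂ = λ₁ + Δλ = 103.4787°.

longitude 103.4787°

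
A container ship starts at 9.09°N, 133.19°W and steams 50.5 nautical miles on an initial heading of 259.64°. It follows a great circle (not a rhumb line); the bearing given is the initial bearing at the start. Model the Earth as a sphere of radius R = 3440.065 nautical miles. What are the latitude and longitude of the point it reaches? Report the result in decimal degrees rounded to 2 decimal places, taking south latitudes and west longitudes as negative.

The arc subtends δ = 50.5/3440.065 = 0.014680 rad at the centre.
Start latitude φ₁ = 0.158650 rad; initial bearing θ = 4.531573 rad.
Destination latitude: φ₂ = arcsin( sin φ₁ cos δ + cos φ₁ sin δ cos θ ) = arcsin(0.155362) = 8.94°.
For the longitude increment, Δλ = atan2( sin θ sin δ cos φ₁, cos δ − sin φ₁ sin φ₂ ) = atan2(-0.014259, 0.975347) = -0.84°.
Hence λ₂ = -133.19° + -0.84° = -134.03°.

latitude 8.94°, longitude -134.03°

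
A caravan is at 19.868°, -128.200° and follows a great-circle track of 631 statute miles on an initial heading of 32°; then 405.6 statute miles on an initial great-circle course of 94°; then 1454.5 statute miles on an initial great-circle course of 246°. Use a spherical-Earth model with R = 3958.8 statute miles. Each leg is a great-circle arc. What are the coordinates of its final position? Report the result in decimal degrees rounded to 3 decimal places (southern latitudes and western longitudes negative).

Apply the spherical direct solution leg by leg, carrying full precision between legs.
Leg 1: from (19.868°, -128.200°), δ = 631/3958.8 = 0.159392 rad, θ = 32° → φ = 27.525°, λ = -122.758°.
Leg 2: from (27.525°, -122.758°), δ = 405.6/3958.8 = 0.102455 rad, θ = 94° → φ = 26.961°, λ = -116.185°.
Leg 3: from (26.961°, -116.185°), δ = 1454.5/3958.8 = 0.367409 rad, θ = 246° → φ = 17.032°, λ = -136.257°.

latitude 17.032°, longitude -136.257°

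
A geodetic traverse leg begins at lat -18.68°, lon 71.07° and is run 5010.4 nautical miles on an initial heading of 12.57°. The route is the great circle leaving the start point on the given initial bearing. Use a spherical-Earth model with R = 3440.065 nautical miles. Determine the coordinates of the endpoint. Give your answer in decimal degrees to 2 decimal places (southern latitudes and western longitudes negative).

Central angle δ = d/R = 1.456484 rad.
Converting: φ₁ = -0.326028 rad, θ = 0.219388 rad.
Destination latitude: φ₂ = arcsin( sin φ₁ cos δ + cos φ₁ sin δ cos θ ) = arcsin(0.882049) = 61.89°.
Then Δλ = atan2(0.204822, 0.396568) = 0.476750 rad, from sin θ sin δ cos φ₁ over cos δ − sin φ₁ sin φ₂.
λ₂ = λ₁ + Δλ = 98.39°.

latitude 61.89°, longitude 98.39°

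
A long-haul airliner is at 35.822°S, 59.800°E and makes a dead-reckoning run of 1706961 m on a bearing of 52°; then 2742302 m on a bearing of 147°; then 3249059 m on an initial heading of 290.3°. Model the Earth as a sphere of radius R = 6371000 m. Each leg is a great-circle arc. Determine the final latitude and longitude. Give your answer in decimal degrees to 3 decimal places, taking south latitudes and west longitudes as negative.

latitude -29.914°, longitude 60.074°

Apply the spherical direct solution leg by leg, carrying full precision between legs.
Leg 1: from (-35.822°, 59.800°), δ = 1706961/6371000 = 0.267927 rad, θ = 52° → φ = -25.609°, λ = 73.176°.
Leg 2: from (-25.609°, 73.176°), δ = 2742302/6371000 = 0.430435 rad, θ = 147° → φ = -45.103°, λ = 91.958°.
Leg 3: from (-45.103°, 91.958°), δ = 3249059/6371000 = 0.509976 rad, θ = 290.3° → φ = -29.914°, λ = 60.074°.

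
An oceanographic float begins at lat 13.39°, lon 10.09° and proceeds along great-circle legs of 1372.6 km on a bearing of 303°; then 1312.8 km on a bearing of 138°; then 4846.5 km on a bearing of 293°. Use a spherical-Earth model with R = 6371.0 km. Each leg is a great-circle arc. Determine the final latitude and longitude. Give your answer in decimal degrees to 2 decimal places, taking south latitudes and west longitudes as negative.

Apply the spherical direct solution leg by leg, carrying full precision between legs.
Leg 1: from (13.39°, 10.09°), δ = 1372.6/6371 = 0.215445 rad, θ = 303° → φ = 19.85°, λ = -0.90°.
Leg 2: from (19.85°, -0.90°), δ = 1312.8/6371 = 0.206059 rad, θ = 138° → φ = 10.91°, λ = 7.12°.
Leg 3: from (10.91°, 7.12°), δ = 4846.5/6371 = 0.760713 rad, θ = 293° → φ = 23.68°, λ = -36.75°.

latitude 23.68°, longitude -36.75°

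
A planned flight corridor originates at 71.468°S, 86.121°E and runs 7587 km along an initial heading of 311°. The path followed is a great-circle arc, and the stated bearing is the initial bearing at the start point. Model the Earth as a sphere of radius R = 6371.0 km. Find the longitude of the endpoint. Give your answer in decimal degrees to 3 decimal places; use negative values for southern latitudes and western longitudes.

longitude 40.902°

δ = 7587/6371 = 1.190865 rad (68.2315°).
Start latitude φ₁ = -1.247352 rad; initial bearing θ = 5.427974 rad.
sin φ₂ = sin φ₁ cos δ + cos φ₁ sin δ cos θ = (-0.948146)(0.370857) + (0.317834)(0.928690)(0.656059) = -0.157978
φ₂ = asin(-0.157978) = -0.158643 rad = -9.090°.
Then Δλ = atan2(-0.222767, 0.221071) = -0.789221 rad, from sin θ sin δ cos φ₁ over cos δ − sin φ₁ sin φ₂.
λ₂ = 86.121° + -45.219° = 40.902°.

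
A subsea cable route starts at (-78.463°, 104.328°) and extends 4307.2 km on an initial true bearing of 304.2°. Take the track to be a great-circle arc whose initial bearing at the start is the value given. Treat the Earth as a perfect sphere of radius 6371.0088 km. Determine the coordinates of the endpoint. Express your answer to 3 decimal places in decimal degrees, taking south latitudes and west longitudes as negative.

The arc subtends δ = 4307.2/6371.0088 = 0.676062 rad at the centre.
Start latitude φ₁ = -1.369438 rad; initial bearing θ = 5.309292 rad.
Destination latitude: φ₂ = arcsin( sin φ₁ cos δ + cos φ₁ sin δ cos θ ) = arcsin(-0.693940) = -43.943°.
For the longitude increment, Δλ = atan2( sin θ sin δ cos φ₁, cos δ − sin φ₁ sin φ₂ ) = atan2(-0.103506, 0.100123) = -45.952°.
λ₂ = λ₁ + Δλ = 58.376°.

latitude -43.943°, longitude 58.376°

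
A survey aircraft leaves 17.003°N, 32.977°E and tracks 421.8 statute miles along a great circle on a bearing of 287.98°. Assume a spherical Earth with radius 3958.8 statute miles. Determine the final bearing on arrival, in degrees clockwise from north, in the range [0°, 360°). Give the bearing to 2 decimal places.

final bearing 286.09°

Central angle δ = d/R = 0.106547 rad.
Start latitude φ₁ = 0.296758 rad; initial bearing θ = 5.026199 rad.
Destination latitude: φ₂ = arcsin( sin φ₁ cos δ + cos φ₁ sin δ cos θ ) = arcsin(0.322156) = 18.793°.
For the longitude increment, Δλ = atan2( sin θ sin δ cos φ₁, cos δ − sin φ₁ sin φ₂ ) = atan2(-0.096731, 0.900124) = -6.134°.
λ₂ = λ₁ + Δλ = 26.843°.
The forward bearing on arrival equals the back-azimuth from the destination plus 180°.
Back-azimuth from P₂ (18.79°, 26.84°) to P₁ (17.00°, 32.98°), with Δλ' = λ₁ − λ₂ = 6.13°: atan2( sin Δλ' cos φ₁ , cos φ₂ sin φ₁ − sin φ₂ cos φ₁ cos Δλ' ) = 106.09°.
Final bearing = (106.09° + 180°) mod 360° = 286.09°.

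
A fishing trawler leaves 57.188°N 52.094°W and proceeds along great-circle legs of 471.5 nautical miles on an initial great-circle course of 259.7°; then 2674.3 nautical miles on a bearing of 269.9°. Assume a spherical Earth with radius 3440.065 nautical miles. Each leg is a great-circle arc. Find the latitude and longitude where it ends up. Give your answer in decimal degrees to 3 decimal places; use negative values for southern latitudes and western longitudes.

Apply the spherical direct solution leg by leg, carrying full precision between legs.
Leg 1: from (57.188°, -52.094°), δ = 471.5/3440.065 = 0.137061 rad, θ = 259.7° → φ = 55.018°, λ = -65.655°.
Leg 2: from (55.018°, -65.655°), δ = 2674.3/3440.065 = 0.777398 rad, θ = 269.9° → φ = 35.681°, λ = -125.370°.

latitude 35.681°, longitude -125.370°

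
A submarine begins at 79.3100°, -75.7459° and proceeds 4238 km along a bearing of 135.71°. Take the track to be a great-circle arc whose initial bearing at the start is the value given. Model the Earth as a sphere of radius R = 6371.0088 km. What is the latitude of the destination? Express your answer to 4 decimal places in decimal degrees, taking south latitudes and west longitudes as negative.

The arc subtends δ = 4238/6371.0088 = 0.665201 rad at the centre.
Start latitude φ₁ = 1.384221 rad; initial bearing θ = 2.368586 rad.
Destination latitude: φ₂ = arcsin( sin φ₁ cos δ + cos φ₁ sin δ cos θ ) = arcsin(0.691184) = 43.7239°.
Then Δλ = atan2(0.079948, 0.107604) = 0.638993 rad, from sin θ sin δ cos φ₁ over cos δ − sin φ₁ sin φ₂.
λ₂ = -75.7459° + 36.6116° = -39.1343°.

latitude 43.7239°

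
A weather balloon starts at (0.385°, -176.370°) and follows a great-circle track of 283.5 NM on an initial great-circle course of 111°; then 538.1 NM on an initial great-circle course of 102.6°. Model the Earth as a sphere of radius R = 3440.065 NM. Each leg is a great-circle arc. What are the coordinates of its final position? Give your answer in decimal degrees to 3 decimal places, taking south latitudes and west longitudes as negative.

latitude -3.239°, longitude -163.202°

Apply the spherical direct solution leg by leg, carrying full precision between legs.
Leg 1: from (0.385°, -176.370°), δ = 283.5/3440.065 = 0.082411 rad, θ = 111° → φ = -1.307°, λ = -171.961°.
Leg 2: from (-1.307°, -171.961°), δ = 538.1/3440.065 = 0.156421 rad, θ = 102.6° → φ = -3.239°, λ = -163.202°.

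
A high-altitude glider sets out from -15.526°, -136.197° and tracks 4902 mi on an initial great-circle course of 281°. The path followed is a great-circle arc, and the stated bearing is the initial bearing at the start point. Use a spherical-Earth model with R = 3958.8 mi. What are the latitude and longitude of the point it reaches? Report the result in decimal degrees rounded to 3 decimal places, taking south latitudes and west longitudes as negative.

latitude 4.956°, longitude 155.160°

The arc subtends δ = 4902/3958.8 = 1.238254 rad at the centre.
Converting: φ₁ = -0.270980 rad, θ = 4.904375 rad.
sin φ₂ = sin φ₁ cos δ + cos φ₁ sin δ cos θ = (-0.267676)(0.326447) + (0.963509)(0.945215)(0.190809) = 0.086392
φ₂ = asin(0.086392) = 0.086500 rad = 4.956°.
Then Δλ = atan2(-0.893991, 0.349572) = -1.198052 rad, from sin θ sin δ cos φ₁ over cos δ − sin φ₁ sin φ₂.
λ₂ = -136.197° + -68.643° = -204.840°, normalized to (−180°, 180°] → 155.160°.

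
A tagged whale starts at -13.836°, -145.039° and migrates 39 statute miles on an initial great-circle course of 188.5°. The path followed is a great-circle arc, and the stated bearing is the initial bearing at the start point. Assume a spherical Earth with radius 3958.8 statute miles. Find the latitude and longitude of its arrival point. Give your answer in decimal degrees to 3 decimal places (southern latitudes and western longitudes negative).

Central angle δ = d/R = 0.009851 rad.
With φ₁ = -13.836° = -0.241484 rad and θ = 188.5° = 3.289946 rad:
Destination latitude: φ₂ = arcsin( sin φ₁ cos δ + cos φ₁ sin δ cos θ ) = arcsin(-0.248592) = -14.394°.
For the longitude increment, Δλ = atan2( sin θ sin δ cos φ₁, cos δ − sin φ₁ sin φ₂ ) = atan2(-0.001414, 0.940502) = -0.086°.
λ₂ = -145.039° + -0.086° = -145.125°.

latitude -14.394°, longitude -145.125°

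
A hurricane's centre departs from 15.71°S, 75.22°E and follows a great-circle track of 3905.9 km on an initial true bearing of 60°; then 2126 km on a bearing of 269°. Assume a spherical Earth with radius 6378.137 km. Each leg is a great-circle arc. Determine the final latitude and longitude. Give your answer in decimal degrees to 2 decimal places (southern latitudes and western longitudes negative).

latitude 2.66°, longitude 86.01°

Apply the spherical direct solution leg by leg, carrying full precision between legs.
Leg 1: from (-15.71°, 75.22°), δ = 3905.9/6378.137 = 0.612389 rad, θ = 60° → φ = 3.16°, λ = 105.13°.
Leg 2: from (3.16°, 105.13°), δ = 2126/6378.137 = 0.333326 rad, θ = 269° → φ = 2.66°, λ = 86.01°.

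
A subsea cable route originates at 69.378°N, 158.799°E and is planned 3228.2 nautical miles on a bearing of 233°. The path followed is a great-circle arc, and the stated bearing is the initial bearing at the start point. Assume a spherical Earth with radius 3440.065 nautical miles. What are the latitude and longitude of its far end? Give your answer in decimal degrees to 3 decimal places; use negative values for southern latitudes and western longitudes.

latitude 22.472°, longitude 114.602°

The arc subtends δ = 3228.2/3440.065 = 0.938413 rad at the centre.
Converting: φ₁ = 1.210875 rad, θ = 4.066617 rad.
sin φ₂ = sin φ₁ cos δ + cos φ₁ sin δ cos θ = (0.935924)(0.591069) + (0.352201)(0.806621)(-0.601815) = 0.382225
φ₂ = asin(0.382225) = 0.392203 rad = 22.472°.
Then Δλ = atan2(-0.226887, 0.233336) = -0.771386 rad, from sin θ sin δ cos φ₁ over cos δ − sin φ₁ sin φ₂.
λ₂ = 158.799° + -44.197° = 114.602°.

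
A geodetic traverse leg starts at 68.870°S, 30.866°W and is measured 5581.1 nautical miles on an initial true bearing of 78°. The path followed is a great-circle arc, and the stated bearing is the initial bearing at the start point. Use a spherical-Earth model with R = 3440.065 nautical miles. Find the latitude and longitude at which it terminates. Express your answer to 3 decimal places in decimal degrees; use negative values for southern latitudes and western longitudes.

Central angle δ = d/R = 1.622382 rad.
Start latitude φ₁ = -1.202008 rad; initial bearing θ = 1.361357 rad.
Applying the spherical law of cosines for sides, sin φ₂ = sin φ₁ cos δ + cos φ₁ sin δ cos θ = 0.122945, so φ₂ = 7.062°.
Δλ = atan2( sin θ sin δ cos φ₁ , cos δ − sin φ₁ sin φ₂ ) = atan2(0.352139, 0.063116) = 1.393442 rad = 79.838°.
Hence λ₂ = -30.866° + 79.838° = 48.972°.

latitude 7.062°, longitude 48.972°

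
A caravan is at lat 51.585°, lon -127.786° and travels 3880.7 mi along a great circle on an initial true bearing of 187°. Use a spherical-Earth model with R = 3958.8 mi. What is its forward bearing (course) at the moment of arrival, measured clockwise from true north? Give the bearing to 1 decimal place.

final bearing 184.4°

Angular distance δ = d/R = 3880.7 / 3958.8 = 0.980272 rad.
With φ₁ = 51.585° = 0.900328 rad and θ = 187° = 3.263766 rad:
Applying the spherical law of cosines for sides, sin φ₂ = sin φ₁ cos δ + cos φ₁ sin δ cos θ = -0.076011, so φ₂ = -4.359°.
For the longitude increment, Δλ = atan2( sin θ sin δ cos φ₁, cos δ − sin φ₁ sin φ₂ ) = atan2(-0.062900, 0.616354) = -5.827°.
Hence λ₂ = -127.786° + -5.827° = -133.613°.
The forward bearing on arrival equals the back-azimuth from the destination plus 180°.
Back-azimuth from P₂ (-4.4°, -133.6°) to P₁ (51.6°, -127.8°), with Δλ' = λ₁ − λ₂ = 5.8°: atan2( sin Δλ' cos φ₁ , cos φ₂ sin φ₁ − sin φ₂ cos φ₁ cos Δλ' ) = 4.4°.
Final bearing = (4.4° + 180°) mod 360° = 184.4°.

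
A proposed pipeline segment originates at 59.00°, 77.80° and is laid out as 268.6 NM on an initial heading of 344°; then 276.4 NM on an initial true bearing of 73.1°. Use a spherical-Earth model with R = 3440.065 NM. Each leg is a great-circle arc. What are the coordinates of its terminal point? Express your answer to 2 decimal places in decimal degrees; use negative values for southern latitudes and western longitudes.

Apply the spherical direct solution leg by leg, carrying full precision between legs.
Leg 1: from (59.00°, 77.80°), δ = 268.6/3440.065 = 0.078080 rad, θ = 344° → φ = 63.27°, λ = 75.06°.
Leg 2: from (63.27°, 75.06°), δ = 276.4/3440.065 = 0.080347 rad, θ = 73.1° → φ = 64.26°, λ = 85.25°.

latitude 64.26°, longitude 85.25°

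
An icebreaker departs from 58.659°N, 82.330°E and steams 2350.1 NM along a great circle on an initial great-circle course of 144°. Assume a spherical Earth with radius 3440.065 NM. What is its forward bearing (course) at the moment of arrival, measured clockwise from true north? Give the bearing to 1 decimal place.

The arc subtends δ = 2350.1/3440.065 = 0.683156 rad at the centre.
With φ₁ = 58.659° = 1.023793 rad and θ = 144° = 2.513274 rad:
sin φ₂ = sin φ₁ cos δ + cos φ₁ sin δ cos θ = (0.854087)(0.775585) + (0.520130)(0.631244)(-0.809017) = 0.396793
φ₂ = asin(0.396793) = 0.408020 rad = 23.378°.
Then Δλ = atan2(0.192987, 0.436689) = 0.416125 rad, from sin θ sin δ cos φ₁ over cos δ − sin φ₁ sin φ₂.
λ₂ = 82.330° + 23.842° = 106.172°.
The forward bearing on arrival equals the back-azimuth from the destination plus 180°.
Back-azimuth from P₂ (23.4°, 106.2°) to P₁ (58.7°, 82.3°), with Δλ' = λ₁ − λ₂ = -23.8°: atan2( sin Δλ' cos φ₁ , cos φ₂ sin φ₁ − sin φ₂ cos φ₁ cos Δλ' ) = 340.5°.
Final bearing = (340.5° + 180°) mod 360° = 160.5°.

final bearing 160.5°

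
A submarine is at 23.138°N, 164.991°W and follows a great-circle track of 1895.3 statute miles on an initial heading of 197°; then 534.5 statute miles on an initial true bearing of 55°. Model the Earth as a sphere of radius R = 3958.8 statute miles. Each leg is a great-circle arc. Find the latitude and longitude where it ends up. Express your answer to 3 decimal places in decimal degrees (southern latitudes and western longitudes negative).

Apply the spherical direct solution leg by leg, carrying full precision between legs.
Leg 1: from (23.138°, -164.991°), δ = 1895.3/3958.8 = 0.478756 rad, θ = 197° → φ = -3.230°, λ = -172.744°.
Leg 2: from (-3.230°, -172.744°), δ = 534.5/3958.8 = 0.135016 rad, θ = 55° → φ = 1.218°, λ = -166.412°.

latitude 1.218°, longitude -166.412°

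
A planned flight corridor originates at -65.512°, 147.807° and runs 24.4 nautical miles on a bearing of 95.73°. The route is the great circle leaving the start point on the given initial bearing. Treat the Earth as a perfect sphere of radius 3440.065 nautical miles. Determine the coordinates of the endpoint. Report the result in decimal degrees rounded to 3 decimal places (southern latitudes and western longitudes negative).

latitude -65.549°, longitude 148.784°

Angular distance δ = d/R = 24.4 / 3440.065 = 0.007093 rad.
With φ₁ = -65.512° = -1.143400 rad and θ = 95.73° = 1.670804 rad:
sin φ₂ = sin φ₁ cos δ + cos φ₁ sin δ cos θ = (-0.910048)(0.999975) + (0.414503)(0.007093)(-0.099841) = -0.910319
φ₂ = asin(-0.910319) = -1.144053 rad = -65.549°.
Δλ = atan2( sin θ sin δ cos φ₁ , cos δ − sin φ₁ sin φ₂ ) = atan2(0.002925, 0.171541) = 0.017051 rad = 0.977°.
λ₂ = 147.807° + 0.977° = 148.784°.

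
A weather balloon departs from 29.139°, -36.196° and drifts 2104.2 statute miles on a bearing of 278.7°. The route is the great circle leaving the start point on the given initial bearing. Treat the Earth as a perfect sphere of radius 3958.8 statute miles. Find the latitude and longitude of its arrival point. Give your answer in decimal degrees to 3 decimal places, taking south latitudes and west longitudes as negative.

δ = 2104.2/3958.8 = 0.531525 rad (30.4541°).
With φ₁ = 29.139° = 0.508571 rad and θ = 278.7° = 4.864233 rad:
Applying the spherical law of cosines for sides, sin φ₂ = sin φ₁ cos δ + cos φ₁ sin δ cos θ = 0.486714, so φ₂ = 29.125°.
Δλ = atan2( sin θ sin δ cos φ₁ , cos δ − sin φ₁ sin φ₂ ) = atan2(-0.437608, 0.625039) = -0.610813 rad = -34.997°.
λ₂ = -36.196° + -34.997° = -71.193°.

latitude 29.125°, longitude -71.193°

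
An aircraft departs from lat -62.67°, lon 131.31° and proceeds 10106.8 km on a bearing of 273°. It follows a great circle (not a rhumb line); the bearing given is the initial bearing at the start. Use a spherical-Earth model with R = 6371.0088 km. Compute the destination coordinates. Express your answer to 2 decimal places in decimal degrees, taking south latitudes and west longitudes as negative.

latitude 2.17°, longitude 43.57°

δ = 10106.8/6371.0088 = 1.586374 rad (90.8925°).
With φ₁ = -62.67° = -1.093798 rad and θ = 273° = 4.764749 rad:
Applying the spherical law of cosines for sides, sin φ₂ = sin φ₁ cos δ + cos φ₁ sin δ cos θ = 0.037863, so φ₂ = 2.17°.
For the longitude increment, Δλ = atan2( sin θ sin δ cos φ₁, cos δ − sin φ₁ sin φ₂ ) = atan2(-0.458430, 0.018060) = -87.74°.
λ₂ = 131.31° + -87.74° = 43.57°.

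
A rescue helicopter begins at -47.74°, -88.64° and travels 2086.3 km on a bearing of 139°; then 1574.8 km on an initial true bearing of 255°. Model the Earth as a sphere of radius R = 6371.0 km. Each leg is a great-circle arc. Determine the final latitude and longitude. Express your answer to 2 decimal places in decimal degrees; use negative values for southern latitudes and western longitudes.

Apply the spherical direct solution leg by leg, carrying full precision between legs.
Leg 1: from (-47.74°, -88.64°), δ = 2086.3/6371 = 0.327468 rad, θ = 139° → φ = -59.77°, λ = -63.86°.
Leg 2: from (-59.77°, -63.86°), δ = 1574.8/6371 = 0.247183 rad, θ = 255° → φ = -60.42°, λ = -92.46°.

latitude -60.42°, longitude -92.46°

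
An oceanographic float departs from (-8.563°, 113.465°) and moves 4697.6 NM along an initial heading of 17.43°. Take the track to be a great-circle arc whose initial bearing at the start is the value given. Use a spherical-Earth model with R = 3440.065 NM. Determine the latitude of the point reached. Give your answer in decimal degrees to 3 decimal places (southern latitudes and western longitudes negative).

latitude 63.291°

Central angle δ = d/R = 1.365556 rad.
With φ₁ = -8.563° = -0.149453 rad and θ = 17.43° = 0.304211 rad:
Destination latitude: φ₂ = arcsin( sin φ₁ cos δ + cos φ₁ sin δ cos θ ) = arcsin(0.893301) = 63.291°.
For the longitude increment, Δλ = atan2( sin θ sin δ cos φ₁, cos δ − sin φ₁ sin φ₂ ) = atan2(0.289985, 0.336813) = 40.727°.
λ₂ = 113.465° + 40.727° = 154.192°.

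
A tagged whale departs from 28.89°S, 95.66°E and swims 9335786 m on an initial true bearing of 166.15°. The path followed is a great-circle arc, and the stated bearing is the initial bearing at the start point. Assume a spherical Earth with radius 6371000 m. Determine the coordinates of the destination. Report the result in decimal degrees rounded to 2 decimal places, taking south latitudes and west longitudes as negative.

δ = 9335786/6371000 = 1.465356 rad (83.9587°).
With φ₁ = -28.89° = -0.504226 rad and θ = 166.15° = 2.899865 rad:
Destination latitude: φ₂ = arcsin( sin φ₁ cos δ + cos φ₁ sin δ cos θ ) = arcsin(-0.896219) = -63.67°.
Δλ = atan2( sin θ sin δ cos φ₁ , cos δ − sin φ₁ sin φ₂ ) = atan2(0.208426, -0.327745) = 2.575166 rad = 147.55°.
λ₂ = 95.66° + 147.55° = 243.21°, normalized to (−180°, 180°] → -116.79°.

latitude -63.67°, longitude -116.79°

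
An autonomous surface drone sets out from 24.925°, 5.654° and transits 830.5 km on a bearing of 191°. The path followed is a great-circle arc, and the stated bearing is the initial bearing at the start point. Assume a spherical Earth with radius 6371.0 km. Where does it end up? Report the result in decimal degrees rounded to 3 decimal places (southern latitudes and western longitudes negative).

Angular distance δ = d/R = 830.5 / 6371 = 0.130356 rad.
Converting: φ₁ = 0.435023 rad, θ = 3.333579 rad.
Applying the spherical law of cosines for sides, sin φ₂ = sin φ₁ cos δ + cos φ₁ sin δ cos θ = 0.302141, so φ₂ = 17.586°.
Then Δλ = atan2(-0.022493, 0.864184) = -0.026022 rad, from sin θ sin δ cos φ₁ over cos δ − sin φ₁ sin φ₂.
λ₂ = λ₁ + Δλ = 4.163°.

latitude 17.586°, longitude 4.163°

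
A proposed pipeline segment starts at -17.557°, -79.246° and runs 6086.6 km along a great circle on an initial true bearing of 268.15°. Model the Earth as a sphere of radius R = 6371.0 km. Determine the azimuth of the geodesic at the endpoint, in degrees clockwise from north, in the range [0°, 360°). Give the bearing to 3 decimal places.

Central angle δ = d/R = 0.955360 rad.
Start latitude φ₁ = -0.306427 rad; initial bearing θ = 4.680100 rad.
Applying the spherical law of cosines for sides, sin φ₂ = sin φ₁ cos δ + cos φ₁ sin δ cos θ = -0.199281, so φ₂ = -11.495°.
Δλ = atan2( sin θ sin δ cos φ₁ , cos δ − sin φ₁ sin φ₂ ) = atan2(-0.778080, 0.517201) = -0.984147 rad = -56.387°.
λ₂ = -79.246° + -56.387° = -135.633°.
The forward bearing on arrival equals the back-azimuth from the destination plus 180°.
Back-azimuth from P₂ (-11.495°, -135.633°) to P₁ (-17.557°, -79.246°), with Δλ' = λ₁ − λ₂ = 56.387°: atan2( sin Δλ' cos φ₁ , cos φ₂ sin φ₁ − sin φ₂ cos φ₁ cos Δλ' ) = 103.486°.
Final bearing = (103.486° + 180°) mod 360° = 283.486°.

final bearing 283.486°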